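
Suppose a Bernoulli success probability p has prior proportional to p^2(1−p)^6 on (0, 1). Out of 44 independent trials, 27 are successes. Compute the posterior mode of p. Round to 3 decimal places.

The prior density ∝ p^2(1−p)^6 is the kernel of Beta(3, 7).
Data: 27 successes in 44 trials. The binomial likelihood contributes p^27(1−p)^17, so the posterior is Beta(3+27, 7+17) = Beta(30, 24).
For Beta(a, b) with a, b > 1 the mode is (a−1)/(a+b−2) = 29/52 ≈ 0.558.

p̂_MAP = 0.558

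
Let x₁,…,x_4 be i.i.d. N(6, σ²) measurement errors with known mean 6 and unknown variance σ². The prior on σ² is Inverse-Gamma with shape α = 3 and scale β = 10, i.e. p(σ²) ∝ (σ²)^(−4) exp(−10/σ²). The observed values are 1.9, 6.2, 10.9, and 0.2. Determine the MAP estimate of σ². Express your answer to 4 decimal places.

σ̂²_MAP = 7.8750

Sum of squared deviations about the known mean: SS = (1.9−6)² + (6.2−6)² + (10.9−6)² + (0.2−6)² = 74.5.
The Normal likelihood contributes (σ²)^(−n/2) exp(−SS/(2σ²)), so the posterior is Inverse-Gamma(α + n/2, β + SS/2) = Inverse-Gamma(5, 47.25).
The mode of Inverse-Gamma(a, b) is b/(a+1) = 47.25/6 ≈ 7.8750.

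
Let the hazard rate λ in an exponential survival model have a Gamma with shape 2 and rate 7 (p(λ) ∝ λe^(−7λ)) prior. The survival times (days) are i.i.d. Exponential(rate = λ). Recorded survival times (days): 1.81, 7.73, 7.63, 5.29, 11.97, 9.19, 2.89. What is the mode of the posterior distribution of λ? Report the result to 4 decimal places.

The Exponential(rate=λ) likelihood is ∝ λ^n e^(−λΣtᵢ). Here n = 7 and Σtᵢ = 1.81 + 7.73 + 7.63 + 5.29 + 11.97 + 9.19 + 2.89 = 46.51.
Posterior ∝ λe^(−7λ) · λ^7e^(−46.51λ) = λ^8e^(−53.51λ), i.e. Gamma(9, 53.51).
Mode = (a−1)/b = 8/53.51 ≈ 0.1495.

λ̂_MAP = 0.1495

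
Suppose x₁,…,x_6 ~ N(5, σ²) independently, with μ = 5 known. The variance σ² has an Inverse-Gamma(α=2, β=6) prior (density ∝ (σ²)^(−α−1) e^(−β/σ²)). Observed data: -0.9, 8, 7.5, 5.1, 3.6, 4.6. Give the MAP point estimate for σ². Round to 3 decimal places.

Sum of squared deviations about the known mean: SS = (-0.9−5)² + (8−5)² + (7.5−5)² + (5.1−5)² + (3.6−5)² + (4.6−5)² = 52.19.
The Normal likelihood contributes (σ²)^(−n/2) exp(−SS/(2σ²)), so the posterior is Inverse-Gamma(α + n/2, β + SS/2) = Inverse-Gamma(5, 32.095).
The mode of Inverse-Gamma(a, b) is b/(a+1) = 32.095/6 ≈ 5.349.

σ̂²_MAP = 5.349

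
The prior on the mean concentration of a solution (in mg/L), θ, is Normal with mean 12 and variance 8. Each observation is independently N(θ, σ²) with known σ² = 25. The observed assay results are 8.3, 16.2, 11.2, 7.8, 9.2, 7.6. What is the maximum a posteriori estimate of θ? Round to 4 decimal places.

θ̂_MAP = 10.7178

n = 6; x̄ = (8.3 + 16.2 + 11.2 + 7.8 + 9.2 + 7.6)/6 = 60.3/6 = 10.05.
For a Normal prior and Normal likelihood with known variance, the posterior is Normal; its mode equals its mean, the precision-weighted average.
Prior precision 1/σ₀² = 1/8 = 0.125; data precision n/σ² = 6/25 = 0.24.
θ̂ = (0.125·12 + 0.24·10.05) / (0.125 + 0.24) = 3.912/0.365 = 3912/365 ≈ 10.7178.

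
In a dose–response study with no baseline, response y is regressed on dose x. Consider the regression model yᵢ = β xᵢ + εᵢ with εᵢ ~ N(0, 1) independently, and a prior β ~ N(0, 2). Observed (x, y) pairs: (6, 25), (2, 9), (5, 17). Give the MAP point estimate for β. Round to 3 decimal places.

β̂_MAP = 3.863

log p(β | y) = −Σ(yᵢ − βxᵢ)²/(2·1) − β²/(2·2) + const.
Setting the derivative to zero: Σxᵢ(yᵢ − βxᵢ)/1 − β/2 = 0, so β = Σxᵢyᵢ / (Σxᵢ² + σ²/τ²).
Σxᵢyᵢ = 6·25 + 2·9 + 5·17 = 253; Σxᵢ² = 65; σ²/τ² = 0.5.
β̂_MAP = 253 / (65 + 0.5) = 253/65.5 ≈ 3.863.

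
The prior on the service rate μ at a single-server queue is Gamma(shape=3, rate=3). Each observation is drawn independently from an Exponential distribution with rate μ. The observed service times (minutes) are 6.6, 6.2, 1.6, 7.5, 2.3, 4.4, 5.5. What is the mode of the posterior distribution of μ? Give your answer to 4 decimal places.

The Exponential(rate=μ) likelihood is ∝ μ^n e^(−μΣtᵢ). Here n = 7 and Σtᵢ = 6.6 + 6.2 + 1.6 + 7.5 + 2.3 + 4.4 + 5.5 = 34.1.
Posterior ∝ μ^2e^(−3μ) · μ^7e^(−34.1μ) = μ^9e^(−37.1μ), i.e. Gamma(10, 37.1).
Mode = (a−1)/b = 9/37.1 ≈ 0.2426.

μ̂_MAP = 0.2426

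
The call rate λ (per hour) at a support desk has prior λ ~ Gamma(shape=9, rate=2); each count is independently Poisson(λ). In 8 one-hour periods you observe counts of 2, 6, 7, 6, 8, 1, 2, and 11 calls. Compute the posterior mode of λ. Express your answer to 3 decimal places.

λ̂_MAP = 5.100

Σxᵢ = 2+6+7+6+8+1+2+11 = 43, with n = 8.
Posterior ∝ λ^8e^(−2λ) · λ^43e^(−8λ) = λ^51e^(−10λ), i.e. Gamma(shape=52, rate=10).
The mode of a Gamma(a, b) with a ≥ 1 (shape–rate) is (a−1)/b = 51/10 ≈ 5.100.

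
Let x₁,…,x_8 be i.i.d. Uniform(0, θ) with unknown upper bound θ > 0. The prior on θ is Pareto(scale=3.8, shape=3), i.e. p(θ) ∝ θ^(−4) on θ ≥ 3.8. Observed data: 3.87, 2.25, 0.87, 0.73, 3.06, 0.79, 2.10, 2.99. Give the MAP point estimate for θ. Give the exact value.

The Uniform(0, θ) likelihood is θ^(−n) for θ ≥ max(xᵢ), zero otherwise. Here max(xᵢ) = 3.87.
Posterior ∝ θ^(−4) · θ^(−8) = θ^(−12) on θ ≥ max(3.8, 3.87) = 3.87.
This density is strictly decreasing in θ, so the posterior mode lies at the lower boundary of the support.

θ̂_MAP = 3.87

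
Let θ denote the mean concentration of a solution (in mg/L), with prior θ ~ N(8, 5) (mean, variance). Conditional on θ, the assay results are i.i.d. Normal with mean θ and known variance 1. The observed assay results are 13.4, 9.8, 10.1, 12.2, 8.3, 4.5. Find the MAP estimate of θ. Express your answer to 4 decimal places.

θ̂_MAP = 9.6613

n = 6; x̄ = (13.4 + 9.8 + 10.1 + 12.2 + 8.3 + 4.5)/6 = 58.3/6 = 583/60 ≈ 9.7167.
For a Normal prior and Normal likelihood with known variance, the posterior is Normal; its mode equals its mean, the precision-weighted average.
Prior precision 1/σ₀² = 1/5 = 0.2; data precision n/σ² = 6/1 = 6.
θ̂ = (0.2·8 + 6·(583/60)) / (0.2 + 6) = 59.9/6.2 = 599/62 ≈ 9.6613.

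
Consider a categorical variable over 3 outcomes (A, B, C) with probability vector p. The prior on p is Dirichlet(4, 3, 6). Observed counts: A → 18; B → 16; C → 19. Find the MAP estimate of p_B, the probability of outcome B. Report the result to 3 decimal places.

MAP estimate of p_B = 0.286

The posterior is Dirichlet(αᵢ + nᵢ) = Dirichlet(22, 19, 25).
For a Dirichlet(a₁,…,a_K) with all aᵢ > 1, the mode has j-th component (aⱼ − 1)/(Σaᵢ − K).
Here Σaᵢ = 66 and K = 3, so p_B = (19 − 1)/(66 − 3) = 18/63 ≈ 0.286.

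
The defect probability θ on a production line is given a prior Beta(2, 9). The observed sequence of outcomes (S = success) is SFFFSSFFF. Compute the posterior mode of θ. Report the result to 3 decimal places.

θ̂_MAP = 0.222

Prior: Beta(2, 9).
Data: 3 successes in 9 trials (from the sequence). The binomial likelihood contributes θ^3(1−θ)^6, so the posterior is Beta(2+3, 9+6) = Beta(5, 15).
For Beta(a, b) with a, b > 1 the mode is (a−1)/(a+b−2) = 4/18 ≈ 0.222.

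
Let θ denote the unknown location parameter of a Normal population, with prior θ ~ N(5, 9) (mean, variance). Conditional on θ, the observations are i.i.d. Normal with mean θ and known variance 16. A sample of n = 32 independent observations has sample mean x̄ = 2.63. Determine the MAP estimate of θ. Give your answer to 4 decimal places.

θ̂_MAP = 2.7547

n = 32, x̄ = 2.63.
For a Normal prior and Normal likelihood with known variance, the posterior is Normal; its mode equals its mean, the precision-weighted average.
Prior precision 1/σ₀² = 1/9; data precision n/σ² = 32/16 = 2.
θ̂ = ((1/9)·5 + 2·2.63) / (1/9 + 2) = (2617/450)/(19/9) = 2617/950 ≈ 2.7547.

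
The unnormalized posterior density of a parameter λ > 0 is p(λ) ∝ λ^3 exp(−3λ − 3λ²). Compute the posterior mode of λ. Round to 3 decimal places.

ℓ'(λ) = 3/λ − 3 − 6λ. Setting this to zero and multiplying by λ: 6λ² + 3λ − 3 = 0.
λ = (−3 + √(3² + 4·6·3)) / (2·6) = (−3 + √81) / 12 = (−3 + 9)/12 = 1/2.
ℓ''(λ) = −3/λ² − 6 < 0, confirming a maximum.

λ̂_MAP = 0.500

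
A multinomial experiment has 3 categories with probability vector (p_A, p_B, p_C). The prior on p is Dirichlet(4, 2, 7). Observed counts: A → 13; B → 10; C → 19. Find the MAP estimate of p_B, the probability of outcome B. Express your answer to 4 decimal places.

The posterior is Dirichlet(αᵢ + nᵢ) = Dirichlet(17, 12, 26).
For a Dirichlet(a₁,…,a_K) with all aᵢ > 1, the mode has j-th component (aⱼ − 1)/(Σaᵢ − K).
Here Σaᵢ = 55 and K = 3, so p_B = (12 − 1)/(55 − 3) = 11/52 ≈ 0.2115.

MAP estimate of p_B = 0.2115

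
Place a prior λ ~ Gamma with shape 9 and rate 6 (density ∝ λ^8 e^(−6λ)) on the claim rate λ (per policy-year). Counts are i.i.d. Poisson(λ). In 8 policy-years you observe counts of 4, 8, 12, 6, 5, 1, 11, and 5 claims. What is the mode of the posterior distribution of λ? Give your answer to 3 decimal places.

λ̂_MAP = 4.286

Σxᵢ = 4+8+12+6+5+1+11+5 = 52, with n = 8.
Posterior ∝ λ^8e^(−6λ) · λ^52e^(−8λ) = λ^60e^(−14λ), i.e. Gamma(shape=61, rate=14).
The mode of a Gamma(a, b) with a ≥ 1 (shape–rate) is (a−1)/b = 60/14 ≈ 4.286.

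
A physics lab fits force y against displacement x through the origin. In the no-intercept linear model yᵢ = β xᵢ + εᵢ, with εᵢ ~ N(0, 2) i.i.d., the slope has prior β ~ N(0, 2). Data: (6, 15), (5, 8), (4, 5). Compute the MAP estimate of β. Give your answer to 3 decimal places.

β̂_MAP = 1.923

log p(β | y) = −Σ(yᵢ − βxᵢ)²/(2·2) − β²/(2·2) + const.
Setting the derivative to zero: Σxᵢ(yᵢ − βxᵢ)/2 − β/2 = 0, so β = Σxᵢyᵢ / (Σxᵢ² + σ²/τ²).
Σxᵢyᵢ = 6·15 + 5·8 + 4·5 = 150; Σxᵢ² = 77; σ²/τ² = 1.
β̂_MAP = 150 / (77 + 1) = 150/78 ≈ 1.923.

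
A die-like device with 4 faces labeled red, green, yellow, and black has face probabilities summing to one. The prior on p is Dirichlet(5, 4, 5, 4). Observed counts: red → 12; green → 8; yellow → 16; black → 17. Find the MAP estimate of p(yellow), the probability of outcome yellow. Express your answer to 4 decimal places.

The posterior is Dirichlet(αᵢ + nᵢ) = Dirichlet(17, 12, 21, 21).
For a Dirichlet(a₁,…,a_K) with all aᵢ > 1, the mode has j-th component (aⱼ − 1)/(Σaᵢ − K).
Here Σaᵢ = 71 and K = 4, so p(yellow) = (21 − 1)/(71 − 4) = 20/67 ≈ 0.2985.

MAP estimate of p(yellow) = 0.2985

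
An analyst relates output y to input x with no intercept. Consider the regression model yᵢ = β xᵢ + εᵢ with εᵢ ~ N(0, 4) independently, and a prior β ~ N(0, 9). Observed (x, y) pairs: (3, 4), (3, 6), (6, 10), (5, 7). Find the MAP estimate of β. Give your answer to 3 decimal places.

β̂_MAP = 1.573

log p(β | y) = −Σ(yᵢ − βxᵢ)²/(2·4) − β²/(2·9) + const.
Setting the derivative to zero: Σxᵢ(yᵢ − βxᵢ)/4 − β/9 = 0, so β = Σxᵢyᵢ / (Σxᵢ² + σ²/τ²).
Σxᵢyᵢ = 3·4 + 3·6 + 6·10 + 5·7 = 125; Σxᵢ² = 79; σ²/τ² = 4/9.
β̂_MAP = 125 / (79 + 4/9) = 125/(715/9) = 225/143 ≈ 1.573.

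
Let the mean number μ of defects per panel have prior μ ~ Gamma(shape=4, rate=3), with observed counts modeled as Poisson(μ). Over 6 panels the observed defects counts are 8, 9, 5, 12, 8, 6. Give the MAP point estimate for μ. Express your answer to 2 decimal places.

μ̂_MAP = 5.67

Σxᵢ = 8+9+5+12+8+6 = 48, with n = 6.
Posterior ∝ μ^3e^(−3μ) · μ^48e^(−6μ) = μ^51e^(−9μ), i.e. Gamma(shape=52, rate=9).
The mode of a Gamma(a, b) with a ≥ 1 (shape–rate) is (a−1)/b = 51/9 ≈ 5.67.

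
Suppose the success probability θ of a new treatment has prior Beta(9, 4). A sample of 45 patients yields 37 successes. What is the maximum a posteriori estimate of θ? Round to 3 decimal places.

θ̂_MAP = 0.804

Prior: Beta(9, 4).
Data: 37 successes in 45 trials. The binomial likelihood contributes θ^37(1−θ)^8, so the posterior is Beta(9+37, 4+8) = Beta(46, 12).
For Beta(a, b) with a, b > 1 the mode is (a−1)/(a+b−2) = 45/56 ≈ 0.804.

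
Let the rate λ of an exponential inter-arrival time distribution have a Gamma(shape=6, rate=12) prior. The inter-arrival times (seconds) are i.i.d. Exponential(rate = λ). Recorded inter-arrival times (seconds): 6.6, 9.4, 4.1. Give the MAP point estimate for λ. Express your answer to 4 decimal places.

λ̂_MAP = 0.2492

The Exponential(rate=λ) likelihood is ∝ λ^n e^(−λΣtᵢ). Here n = 3 and Σtᵢ = 6.6 + 9.4 + 4.1 = 20.1.
Posterior ∝ λ^5e^(−12λ) · λ^3e^(−20.1λ) = λ^8e^(−32.1λ), i.e. Gamma(9, 32.1).
Mode = (a−1)/b = 8/32.1 ≈ 0.2492.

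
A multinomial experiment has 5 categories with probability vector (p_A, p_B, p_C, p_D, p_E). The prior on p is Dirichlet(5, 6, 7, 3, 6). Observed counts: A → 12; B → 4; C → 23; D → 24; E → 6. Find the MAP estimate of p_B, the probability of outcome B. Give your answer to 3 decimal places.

MAP estimate of p_B = 0.099

The posterior is Dirichlet(αᵢ + nᵢ) = Dirichlet(17, 10, 30, 27, 12).
For a Dirichlet(a₁,…,a_K) with all aᵢ > 1, the mode has j-th component (aⱼ − 1)/(Σaᵢ − K).
Here Σaᵢ = 96 and K = 5, so p_B = (10 − 1)/(96 − 5) = 9/91 ≈ 0.099.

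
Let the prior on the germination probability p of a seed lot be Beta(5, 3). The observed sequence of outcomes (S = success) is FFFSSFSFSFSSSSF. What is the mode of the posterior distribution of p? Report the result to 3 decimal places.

Prior: Beta(5, 3).
Data: 8 successes in 15 trials (from the sequence). The binomial likelihood contributes p^8(1−p)^7, so the posterior is Beta(5+8, 3+7) = Beta(13, 10).
For Beta(a, b) with a, b > 1 the mode is (a−1)/(a+b−2) = 12/21 ≈ 0.571.

p̂_MAP = 0.571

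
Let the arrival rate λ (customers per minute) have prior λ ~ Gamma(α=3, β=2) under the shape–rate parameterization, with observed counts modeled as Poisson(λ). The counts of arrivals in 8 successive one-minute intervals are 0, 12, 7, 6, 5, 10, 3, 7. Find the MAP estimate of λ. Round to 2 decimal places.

λ̂_MAP = 5.20

Σxᵢ = 0+12+7+6+5+10+3+7 = 50, with n = 8.
Posterior ∝ λ^2e^(−2λ) · λ^50e^(−8λ) = λ^52e^(−10λ), i.e. Gamma(shape=53, rate=10).
The mode of a Gamma(a, b) with a ≥ 1 (shape–rate) is (a−1)/b = 52/10 ≈ 5.20.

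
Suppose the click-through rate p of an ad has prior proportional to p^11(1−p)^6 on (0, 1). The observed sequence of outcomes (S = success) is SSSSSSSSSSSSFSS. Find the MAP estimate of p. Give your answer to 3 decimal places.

The prior density ∝ p^11(1−p)^6 is the kernel of Beta(12, 7).
Data: 14 successes in 15 trials (from the sequence). The binomial likelihood contributes p^14(1−p)^1, so the posterior is Beta(12+14, 7+1) = Beta(26, 8).
For Beta(a, b) with a, b > 1 the mode is (a−1)/(a+b−2) = 25/32 ≈ 0.781.

p̂_MAP = 0.781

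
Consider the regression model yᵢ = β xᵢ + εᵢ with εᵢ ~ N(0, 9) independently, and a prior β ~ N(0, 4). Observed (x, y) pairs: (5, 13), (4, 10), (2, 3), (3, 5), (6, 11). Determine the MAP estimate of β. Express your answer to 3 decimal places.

β̂_MAP = 2.081

log p(β | y) = −Σ(yᵢ − βxᵢ)²/(2·9) − β²/(2·4) + const.
Setting the derivative to zero: Σxᵢ(yᵢ − βxᵢ)/9 − β/4 = 0, so β = Σxᵢyᵢ / (Σxᵢ² + σ²/τ²).
Σxᵢyᵢ = 5·13 + 4·10 + 2·3 + 3·5 + 6·11 = 192; Σxᵢ² = 90; σ²/τ² = 2.25.
β̂_MAP = 192 / (90 + 2.25) = 192/92.25 ≈ 2.081.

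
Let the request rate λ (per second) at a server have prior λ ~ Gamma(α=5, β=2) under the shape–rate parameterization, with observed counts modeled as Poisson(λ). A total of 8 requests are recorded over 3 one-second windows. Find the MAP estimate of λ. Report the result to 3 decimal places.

λ̂_MAP = 2.400

Σxᵢ = 8, n = 3.
Posterior ∝ λ^4e^(−2λ) · λ^8e^(−3λ) = λ^12e^(−5λ), i.e. Gamma(shape=13, rate=5).
The mode of a Gamma(a, b) with a ≥ 1 (shape–rate) is (a−1)/b = 12/5 ≈ 2.400.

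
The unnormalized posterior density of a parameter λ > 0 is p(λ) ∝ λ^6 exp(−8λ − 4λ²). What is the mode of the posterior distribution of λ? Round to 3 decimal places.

ℓ'(λ) = 6/λ − 8 − 8λ. Setting this to zero and multiplying by λ: 8λ² + 8λ − 6 = 0.
λ = (−8 + √(8² + 4·8·6)) / (2·8) = (−8 + √256) / 16 = (−8 + 16)/16 = 1/2.
ℓ''(λ) = −6/λ² − 8 < 0, confirming a maximum.

λ̂_MAP = 0.500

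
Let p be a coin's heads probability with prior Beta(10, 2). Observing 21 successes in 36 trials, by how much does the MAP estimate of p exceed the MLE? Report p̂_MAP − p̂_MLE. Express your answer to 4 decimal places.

MAP − MLE = 0.0688

Posterior is Beta(31, 17); MAP = (31−1)/(48−2) = 30/46 ≈ 0.65217.
MLE ignores the prior: p̂_MLE = k/n = 21/36 ≈ 0.58333.
Difference = 30/46 − 21/36 = 19/276 ≈ 0.0688.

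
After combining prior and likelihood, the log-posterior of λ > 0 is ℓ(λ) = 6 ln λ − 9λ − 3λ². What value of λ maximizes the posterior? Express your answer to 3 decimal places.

λ̂_MAP = 0.500

ℓ'(λ) = 6/λ − 9 − 6λ. Setting this to zero and multiplying by λ: 6λ² + 9λ − 6 = 0.
λ = (−9 + √(9² + 4·6·6)) / (2·6) = (−9 + √225) / 12 = (−9 + 15)/12 = 1/2.
ℓ''(λ) = −6/λ² − 6 < 0, confirming a maximum.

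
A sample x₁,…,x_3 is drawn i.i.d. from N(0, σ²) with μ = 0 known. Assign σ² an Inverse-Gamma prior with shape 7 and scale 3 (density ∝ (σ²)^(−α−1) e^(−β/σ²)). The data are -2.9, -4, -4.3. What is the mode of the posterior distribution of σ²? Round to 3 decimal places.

Sum of squared deviations about the known mean: SS = (-2.9−0)² + (-4−0)² + (-4.3−0)² = 42.9.
The Normal likelihood contributes (σ²)^(−n/2) exp(−SS/(2σ²)), so the posterior is Inverse-Gamma(α + n/2, β + SS/2) = Inverse-Gamma(8.5, 24.45).
The mode of Inverse-Gamma(a, b) is b/(a+1) = 24.45/9.5 ≈ 2.574.

σ̂²_MAP = 2.574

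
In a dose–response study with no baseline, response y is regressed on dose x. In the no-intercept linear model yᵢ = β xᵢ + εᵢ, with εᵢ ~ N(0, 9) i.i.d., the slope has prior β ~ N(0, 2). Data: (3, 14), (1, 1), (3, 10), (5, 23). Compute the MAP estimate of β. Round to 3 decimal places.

β̂_MAP = 3.876

log p(β | y) = −Σ(yᵢ − βxᵢ)²/(2·9) − β²/(2·2) + const.
Setting the derivative to zero: Σxᵢ(yᵢ − βxᵢ)/9 − β/2 = 0, so β = Σxᵢyᵢ / (Σxᵢ² + σ²/τ²).
Σxᵢyᵢ = 3·14 + 1·1 + 3·10 + 5·23 = 188; Σxᵢ² = 44; σ²/τ² = 4.5.
β̂_MAP = 188 / (44 + 4.5) = 188/48.5 ≈ 3.876.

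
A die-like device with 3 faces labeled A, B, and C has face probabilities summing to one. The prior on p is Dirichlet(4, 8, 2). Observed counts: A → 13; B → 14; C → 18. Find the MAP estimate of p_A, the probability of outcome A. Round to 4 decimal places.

MAP estimate of p_A = 0.2857

The posterior is Dirichlet(αᵢ + nᵢ) = Dirichlet(17, 22, 20).
For a Dirichlet(a₁,…,a_K) with all aᵢ > 1, the mode has j-th component (aⱼ − 1)/(Σaᵢ − K).
Here Σaᵢ = 59 and K = 3, so p_A = (17 − 1)/(59 − 3) = 16/56 ≈ 0.2857.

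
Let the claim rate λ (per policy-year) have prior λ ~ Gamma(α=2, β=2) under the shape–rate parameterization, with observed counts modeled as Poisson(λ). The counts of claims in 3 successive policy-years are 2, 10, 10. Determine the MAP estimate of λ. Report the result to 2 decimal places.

λ̂_MAP = 4.60

Σxᵢ = 2+10+10 = 22, with n = 3.
Posterior ∝ λe^(−2λ) · λ^22e^(−3λ) = λ^23e^(−5λ), i.e. Gamma(shape=24, rate=5).
The mode of a Gamma(a, b) with a ≥ 1 (shape–rate) is (a−1)/b = 23/5 ≈ 4.60.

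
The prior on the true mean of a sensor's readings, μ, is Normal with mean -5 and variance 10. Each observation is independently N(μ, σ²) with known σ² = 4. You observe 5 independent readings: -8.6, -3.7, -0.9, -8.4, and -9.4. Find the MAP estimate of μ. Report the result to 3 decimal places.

n = 5; x̄ = ((-8.6) + (-3.7) + (-0.9) + (-8.4) + (-9.4))/5 = -31/5 = -6.2.
For a Normal prior and Normal likelihood with known variance, the posterior is Normal; its mode equals its mean, the precision-weighted average.
Prior precision 1/σ₀² = 1/10 = 0.1; data precision n/σ² = 5/4 = 1.25.
μ̂ = (0.1·(-5) + 1.25·(-6.2)) / (0.1 + 1.25) = (-8.25)/1.35 = -55/9 ≈ -6.111.

μ̂_MAP = -6.111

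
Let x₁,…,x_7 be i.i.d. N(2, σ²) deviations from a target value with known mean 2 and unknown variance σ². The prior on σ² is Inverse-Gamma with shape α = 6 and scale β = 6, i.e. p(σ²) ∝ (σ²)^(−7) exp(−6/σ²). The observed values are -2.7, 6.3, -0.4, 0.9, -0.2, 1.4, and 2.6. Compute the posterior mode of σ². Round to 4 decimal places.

Sum of squared deviations about the known mean: SS = (-2.7−2)² + (6.3−2)² + (-0.4−2)² + (0.9−2)² + (-0.2−2)² + (1.4−2)² + (2.6−2)² = 53.11.
The Normal likelihood contributes (σ²)^(−n/2) exp(−SS/(2σ²)), so the posterior is Inverse-Gamma(α + n/2, β + SS/2) = Inverse-Gamma(9.5, 32.555).
The mode of Inverse-Gamma(a, b) is b/(a+1) = 32.555/10.5 ≈ 3.1005.

σ̂²_MAP = 3.1005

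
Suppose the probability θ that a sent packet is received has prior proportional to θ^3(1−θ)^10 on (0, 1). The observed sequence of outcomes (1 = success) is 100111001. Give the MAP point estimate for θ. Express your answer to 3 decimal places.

θ̂_MAP = 0.364

The prior density ∝ θ^3(1−θ)^10 is the kernel of Beta(4, 11).
Data: 5 successes in 9 trials (from the sequence). The binomial likelihood contributes θ^5(1−θ)^4, so the posterior is Beta(4+5, 11+4) = Beta(9, 15).
For Beta(a, b) with a, b > 1 the mode is (a−1)/(a+b−2) = 8/22 ≈ 0.364.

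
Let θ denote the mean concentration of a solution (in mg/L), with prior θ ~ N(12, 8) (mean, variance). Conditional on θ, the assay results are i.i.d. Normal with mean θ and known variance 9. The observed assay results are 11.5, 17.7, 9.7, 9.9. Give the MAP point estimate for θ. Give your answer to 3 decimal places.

θ̂_MAP = 12.156

n = 4; x̄ = (11.5 + 17.7 + 9.7 + 9.9)/4 = 48.8/4 = 12.2.
For a Normal prior and Normal likelihood with known variance, the posterior is Normal; its mode equals its mean, the precision-weighted average.
Prior precision 1/σ₀² = 1/8 = 0.125; data precision n/σ² = 4/9.
θ̂ = (0.125·12 + (4/9)·12.2) / (0.125 + 4/9) = (623/90)/(41/72) = 2492/205 ≈ 12.156.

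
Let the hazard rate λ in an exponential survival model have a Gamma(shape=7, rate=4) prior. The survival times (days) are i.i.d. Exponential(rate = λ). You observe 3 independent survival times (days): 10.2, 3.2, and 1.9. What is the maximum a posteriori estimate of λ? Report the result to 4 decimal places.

λ̂_MAP = 0.4663

The Exponential(rate=λ) likelihood is ∝ λ^n e^(−λΣtᵢ). Here n = 3 and Σtᵢ = 10.2 + 3.2 + 1.9 = 15.3.
Posterior ∝ λ^6e^(−4λ) · λ^3e^(−15.3λ) = λ^9e^(−19.3λ), i.e. Gamma(10, 19.3).
Mode = (a−1)/b = 9/19.3 ≈ 0.4663.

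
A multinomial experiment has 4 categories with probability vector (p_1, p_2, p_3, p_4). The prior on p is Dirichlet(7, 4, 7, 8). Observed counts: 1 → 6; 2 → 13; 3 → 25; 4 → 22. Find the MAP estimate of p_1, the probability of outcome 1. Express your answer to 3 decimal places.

The posterior is Dirichlet(αᵢ + nᵢ) = Dirichlet(13, 17, 32, 30).
For a Dirichlet(a₁,…,a_K) with all aᵢ > 1, the mode has j-th component (aⱼ − 1)/(Σaᵢ − K).
Here Σaᵢ = 92 and K = 4, so p_1 = (13 − 1)/(92 − 4) = 12/88 ≈ 0.136.

MAP estimate: 0.136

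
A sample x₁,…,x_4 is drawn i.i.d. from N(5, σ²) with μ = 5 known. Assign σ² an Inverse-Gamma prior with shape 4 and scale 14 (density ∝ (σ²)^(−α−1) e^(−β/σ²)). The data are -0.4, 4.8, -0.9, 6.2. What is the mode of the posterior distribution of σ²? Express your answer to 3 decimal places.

Sum of squared deviations about the known mean: SS = (-0.4−5)² + (4.8−5)² + (-0.9−5)² + (6.2−5)² = 65.45.
The Normal likelihood contributes (σ²)^(−n/2) exp(−SS/(2σ²)), so the posterior is Inverse-Gamma(α + n/2, β + SS/2) = Inverse-Gamma(6, 46.725).
The mode of Inverse-Gamma(a, b) is b/(a+1) = 46.725/7 ≈ 6.675.

σ̂²_MAP = 6.675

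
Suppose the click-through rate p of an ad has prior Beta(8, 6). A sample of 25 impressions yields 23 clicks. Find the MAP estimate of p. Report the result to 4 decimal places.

p̂_MAP = 0.8108

Prior: Beta(8, 6).
Data: 23 successes in 25 trials. The binomial likelihood contributes p^23(1−p)^2, so the posterior is Beta(8+23, 6+2) = Beta(31, 8).
For Beta(a, b) with a, b > 1 the mode is (a−1)/(a+b−2) = 30/37 ≈ 0.8108.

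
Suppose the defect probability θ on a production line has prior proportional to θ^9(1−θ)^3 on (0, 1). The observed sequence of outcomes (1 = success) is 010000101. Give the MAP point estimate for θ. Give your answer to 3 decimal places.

The prior density ∝ θ^9(1−θ)^3 is the kernel of Beta(10, 4).
Data: 3 successes in 9 trials (from the sequence). The binomial likelihood contributes θ^3(1−θ)^6, so the posterior is Beta(10+3, 4+6) = Beta(13, 10).
For Beta(a, b) with a, b > 1 the mode is (a−1)/(a+b−2) = 12/21 ≈ 0.571.

θ̂_MAP = 0.571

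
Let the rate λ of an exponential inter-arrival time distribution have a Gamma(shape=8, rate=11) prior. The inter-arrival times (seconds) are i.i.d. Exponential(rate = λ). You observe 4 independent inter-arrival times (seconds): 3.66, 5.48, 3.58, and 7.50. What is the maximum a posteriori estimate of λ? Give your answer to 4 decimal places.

λ̂_MAP = 0.3523

The Exponential(rate=λ) likelihood is ∝ λ^n e^(−λΣtᵢ). Here n = 4 and Σtᵢ = 3.66 + 5.48 + 3.58 + 7.50 = 20.22.
Posterior ∝ λ^7e^(−11λ) · λ^4e^(−20.22λ) = λ^11e^(−31.22λ), i.e. Gamma(12, 31.22).
Mode = (a−1)/b = 11/31.22 ≈ 0.3523.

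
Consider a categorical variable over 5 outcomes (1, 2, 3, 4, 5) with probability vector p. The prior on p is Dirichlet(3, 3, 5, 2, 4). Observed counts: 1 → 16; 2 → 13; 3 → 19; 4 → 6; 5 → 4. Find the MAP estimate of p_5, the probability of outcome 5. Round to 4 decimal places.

MAP estimate: 0.1000

The posterior is Dirichlet(αᵢ + nᵢ) = Dirichlet(19, 16, 24, 8, 8).
For a Dirichlet(a₁,…,a_K) with all aᵢ > 1, the mode has j-th component (aⱼ − 1)/(Σaᵢ − K).
Here Σaᵢ = 75 and K = 5, so p_5 = (8 − 1)/(75 − 5) = 7/70 ≈ 0.1000.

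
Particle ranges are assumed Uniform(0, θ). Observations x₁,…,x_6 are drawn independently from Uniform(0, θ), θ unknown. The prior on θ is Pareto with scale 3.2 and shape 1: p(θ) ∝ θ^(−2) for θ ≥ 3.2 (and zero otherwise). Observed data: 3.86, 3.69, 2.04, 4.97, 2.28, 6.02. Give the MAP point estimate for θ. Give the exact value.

The Uniform(0, θ) likelihood is θ^(−n) for θ ≥ max(xᵢ), zero otherwise. Here max(xᵢ) = 6.02.
Posterior ∝ θ^(−2) · θ^(−6) = θ^(−8) on θ ≥ max(3.2, 6.02) = 6.02.
This density is strictly decreasing in θ, so the posterior mode lies at the lower boundary of the support.

θ̂_MAP = 6.02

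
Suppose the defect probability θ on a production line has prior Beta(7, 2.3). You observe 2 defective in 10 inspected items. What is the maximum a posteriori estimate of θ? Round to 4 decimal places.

Prior: Beta(7, 2.3).
Data: 2 successes in 10 trials. The binomial likelihood contributes θ^2(1−θ)^8, so the posterior is Beta(7+2, 2.3+8) = Beta(9, 10.3).
For Beta(a, b) with a, b > 1 the mode is (a−1)/(a+b−2) = 8/17.3 ≈ 0.4624.

θ̂_MAP = 0.4624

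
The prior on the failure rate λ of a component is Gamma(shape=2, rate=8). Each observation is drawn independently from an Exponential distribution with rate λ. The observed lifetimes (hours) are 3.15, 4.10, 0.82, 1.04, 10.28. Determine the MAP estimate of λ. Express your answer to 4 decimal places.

The Exponential(rate=λ) likelihood is ∝ λ^n e^(−λΣtᵢ). Here n = 5 and Σtᵢ = 3.15 + 4.10 + 0.82 + 1.04 + 10.28 = 19.39.
Posterior ∝ λe^(−8λ) · λ^5e^(−19.39λ) = λ^6e^(−27.39λ), i.e. Gamma(7, 27.39).
Mode = (a−1)/b = 6/27.39 ≈ 0.2191.

λ̂_MAP = 0.2191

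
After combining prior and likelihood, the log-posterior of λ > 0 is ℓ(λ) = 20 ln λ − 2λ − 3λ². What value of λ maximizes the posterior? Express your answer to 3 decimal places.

λ̂_MAP = 1.667

ℓ'(λ) = 20/λ − 2 − 6λ. Setting this to zero and multiplying by λ: 6λ² + 2λ − 20 = 0.
λ = (−2 + √(2² + 4·6·20)) / (2·6) = (−2 + √484) / 12 = (−2 + 22)/12 = 5/3.
ℓ''(λ) = −20/λ² − 6 < 0, confirming a maximum.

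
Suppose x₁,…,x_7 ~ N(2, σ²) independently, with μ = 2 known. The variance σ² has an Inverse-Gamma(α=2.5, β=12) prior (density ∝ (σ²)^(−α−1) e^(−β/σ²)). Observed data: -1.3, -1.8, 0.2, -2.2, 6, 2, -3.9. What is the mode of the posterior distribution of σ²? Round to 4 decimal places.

Sum of squared deviations about the known mean: SS = (-1.3−2)² + (-1.8−2)² + (0.2−2)² + (-2.2−2)² + (6−2)² + (2−2)² + (-3.9−2)² = 97.02.
The Normal likelihood contributes (σ²)^(−n/2) exp(−SS/(2σ²)), so the posterior is Inverse-Gamma(α + n/2, β + SS/2) = Inverse-Gamma(6, 60.51).
The mode of Inverse-Gamma(a, b) is b/(a+1) = 60.51/7 ≈ 8.6443.

σ̂²_MAP = 8.6443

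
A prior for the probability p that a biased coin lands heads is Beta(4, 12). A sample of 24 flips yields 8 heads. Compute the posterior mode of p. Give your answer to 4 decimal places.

p̂_MAP = 0.2895

Prior: Beta(4, 12).
Data: 8 successes in 24 trials. The binomial likelihood contributes p^8(1−p)^16, so the posterior is Beta(4+8, 12+16) = Beta(12, 28).
For Beta(a, b) with a, b > 1 the mode is (a−1)/(a+b−2) = 11/38 ≈ 0.2895.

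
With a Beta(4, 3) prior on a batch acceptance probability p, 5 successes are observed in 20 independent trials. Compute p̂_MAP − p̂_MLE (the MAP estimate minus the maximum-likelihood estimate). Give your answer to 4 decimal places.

Posterior is Beta(9, 18); MAP = (9−1)/(27−2) = 8/25 ≈ 0.32000.
MLE ignores the prior: p̂_MLE = k/n = 5/20 ≈ 0.25000.
Difference = 8/25 − 5/20 = 7/100 ≈ 0.0700.

MAP − MLE = 0.0700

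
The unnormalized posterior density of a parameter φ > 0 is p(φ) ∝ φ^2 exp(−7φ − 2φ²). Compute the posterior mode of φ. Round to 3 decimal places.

ℓ'(φ) = 2/φ − 7 − 4φ. Setting this to zero and multiplying by φ: 4φ² + 7φ − 2 = 0.
φ = (−7 + √(7² + 4·4·2)) / (2·4) = (−7 + √81) / 8 = (−7 + 9)/8 = 1/4.
ℓ''(φ) = −2/φ² − 4 < 0, confirming a maximum.

φ̂_MAP = 0.250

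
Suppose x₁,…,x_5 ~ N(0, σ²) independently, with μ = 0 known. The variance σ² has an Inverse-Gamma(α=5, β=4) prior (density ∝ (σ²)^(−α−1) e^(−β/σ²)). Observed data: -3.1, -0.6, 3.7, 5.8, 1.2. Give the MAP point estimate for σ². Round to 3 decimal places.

Sum of squared deviations about the known mean: SS = (-3.1−0)² + (-0.6−0)² + (3.7−0)² + (5.8−0)² + (1.2−0)² = 58.74.
The Normal likelihood contributes (σ²)^(−n/2) exp(−SS/(2σ²)), so the posterior is Inverse-Gamma(α + n/2, β + SS/2) = Inverse-Gamma(7.5, 33.37).
The mode of Inverse-Gamma(a, b) is b/(a+1) = 33.37/8.5 ≈ 3.926.

σ̂²_MAP = 3.926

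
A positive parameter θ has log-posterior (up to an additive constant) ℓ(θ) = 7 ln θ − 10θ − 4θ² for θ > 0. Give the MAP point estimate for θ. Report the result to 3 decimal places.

θ̂_MAP = 0.500

ℓ'(θ) = 7/θ − 10 − 8θ. Setting this to zero and multiplying by θ: 8θ² + 10θ − 7 = 0.
θ = (−10 + √(10² + 4·8·7)) / (2·8) = (−10 + √324) / 16 = (−10 + 18)/16 = 1/2.
ℓ''(θ) = −7/θ² − 8 < 0, confirming a maximum.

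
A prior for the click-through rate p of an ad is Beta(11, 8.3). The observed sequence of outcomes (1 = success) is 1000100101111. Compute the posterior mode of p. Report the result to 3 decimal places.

p̂_MAP = 0.561

Prior: Beta(11, 8.3).
Data: 7 successes in 13 trials (from the sequence). The binomial likelihood contributes p^7(1−p)^6, so the posterior is Beta(11+7, 8.3+6) = Beta(18, 14.3).
For Beta(a, b) with a, b > 1 the mode is (a−1)/(a+b−2) = 17/30.3 ≈ 0.561.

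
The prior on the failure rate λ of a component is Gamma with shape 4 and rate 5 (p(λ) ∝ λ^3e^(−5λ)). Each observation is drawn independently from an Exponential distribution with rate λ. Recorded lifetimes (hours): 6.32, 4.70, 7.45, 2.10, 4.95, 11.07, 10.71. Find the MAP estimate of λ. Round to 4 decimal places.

The Exponential(rate=λ) likelihood is ∝ λ^n e^(−λΣtᵢ). Here n = 7 and Σtᵢ = 6.32 + 4.70 + 7.45 + 2.10 + 4.95 + 11.07 + 10.71 = 47.30.
Posterior ∝ λ^3e^(−5λ) · λ^7e^(−47.30λ) = λ^10e^(−52.30λ), i.e. Gamma(11, 52.30).
Mode = (a−1)/b = 10/52.30 ≈ 0.1912.

λ̂_MAP = 0.1912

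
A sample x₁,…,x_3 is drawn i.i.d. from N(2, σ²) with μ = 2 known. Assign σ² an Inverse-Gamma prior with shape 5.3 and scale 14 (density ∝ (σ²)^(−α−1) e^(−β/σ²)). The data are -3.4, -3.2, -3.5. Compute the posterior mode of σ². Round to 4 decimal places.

Sum of squared deviations about the known mean: SS = (-3.4−2)² + (-3.2−2)² + (-3.5−2)² = 86.45.
The Normal likelihood contributes (σ²)^(−n/2) exp(−SS/(2σ²)), so the posterior is Inverse-Gamma(α + n/2, β + SS/2) = Inverse-Gamma(6.8, 57.225).
The mode of Inverse-Gamma(a, b) is b/(a+1) = 57.225/7.8 ≈ 7.3365.

σ̂²_MAP = 7.3365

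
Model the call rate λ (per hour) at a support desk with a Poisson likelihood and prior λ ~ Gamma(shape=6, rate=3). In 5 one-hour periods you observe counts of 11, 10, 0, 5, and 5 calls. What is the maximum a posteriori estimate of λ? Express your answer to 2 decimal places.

Σxᵢ = 11+10+0+5+5 = 31, with n = 5.
Posterior ∝ λ^5e^(−3λ) · λ^31e^(−5λ) = λ^36e^(−8λ), i.e. Gamma(shape=37, rate=8).
The mode of a Gamma(a, b) with a ≥ 1 (shape–rate) is (a−1)/b = 36/8 ≈ 4.50.

λ̂_MAP = 4.50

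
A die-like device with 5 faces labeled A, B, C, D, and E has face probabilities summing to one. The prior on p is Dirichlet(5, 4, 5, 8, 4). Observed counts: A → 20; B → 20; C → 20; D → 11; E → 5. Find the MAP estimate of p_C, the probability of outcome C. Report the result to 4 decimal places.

The posterior is Dirichlet(αᵢ + nᵢ) = Dirichlet(25, 24, 25, 19, 9).
For a Dirichlet(a₁,…,a_K) with all aᵢ > 1, the mode has j-th component (aⱼ − 1)/(Σaᵢ − K).
Here Σaᵢ = 102 and K = 5, so p_C = (25 − 1)/(102 − 5) = 24/97 ≈ 0.2474.

MAP estimate of p_C = 0.2474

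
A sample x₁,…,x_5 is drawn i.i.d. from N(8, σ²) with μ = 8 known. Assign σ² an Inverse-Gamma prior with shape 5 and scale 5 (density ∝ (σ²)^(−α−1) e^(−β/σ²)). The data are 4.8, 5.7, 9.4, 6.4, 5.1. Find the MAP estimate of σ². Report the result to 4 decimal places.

σ̂²_MAP = 2.2624

Sum of squared deviations about the known mean: SS = (4.8−8)² + (5.7−8)² + (9.4−8)² + (6.4−8)² + (5.1−8)² = 28.46.
The Normal likelihood contributes (σ²)^(−n/2) exp(−SS/(2σ²)), so the posterior is Inverse-Gamma(α + n/2, β + SS/2) = Inverse-Gamma(7.5, 19.23).
The mode of Inverse-Gamma(a, b) is b/(a+1) = 19.23/8.5 ≈ 2.2624.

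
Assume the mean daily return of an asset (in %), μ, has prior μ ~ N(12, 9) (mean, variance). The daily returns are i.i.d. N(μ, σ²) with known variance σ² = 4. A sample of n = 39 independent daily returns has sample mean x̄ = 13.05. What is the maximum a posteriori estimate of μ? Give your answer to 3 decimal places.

μ̂_MAP = 13.038

n = 39, x̄ = 13.05.
For a Normal prior and Normal likelihood with known variance, the posterior is Normal; its mode equals its mean, the precision-weighted average.
Prior precision 1/σ₀² = 1/9; data precision n/σ² = 39/4 = 9.75.
μ̂ = ((1/9)·12 + 9.75·13.05) / (1/9 + 9.75) = (30857/240)/(355/36) = 92571/7100 ≈ 13.038.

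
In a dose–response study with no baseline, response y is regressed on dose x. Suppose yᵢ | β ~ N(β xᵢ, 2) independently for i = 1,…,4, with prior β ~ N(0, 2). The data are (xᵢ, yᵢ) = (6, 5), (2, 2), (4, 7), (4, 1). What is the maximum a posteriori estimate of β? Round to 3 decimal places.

log p(β | y) = −Σ(yᵢ − βxᵢ)²/(2·2) − β²/(2·2) + const.
Setting the derivative to zero: Σxᵢ(yᵢ − βxᵢ)/2 − β/2 = 0, so β = Σxᵢyᵢ / (Σxᵢ² + σ²/τ²).
Σxᵢyᵢ = 6·5 + 2·2 + 4·7 + 4·1 = 66; Σxᵢ² = 72; σ²/τ² = 1.
β̂_MAP = 66 / (72 + 1) = 66/73 ≈ 0.904.

β̂_MAP = 0.904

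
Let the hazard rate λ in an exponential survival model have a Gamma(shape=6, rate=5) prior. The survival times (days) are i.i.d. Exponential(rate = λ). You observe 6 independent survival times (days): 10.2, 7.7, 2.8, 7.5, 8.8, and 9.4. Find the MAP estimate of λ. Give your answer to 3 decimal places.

The Exponential(rate=λ) likelihood is ∝ λ^n e^(−λΣtᵢ). Here n = 6 and Σtᵢ = 10.2 + 7.7 + 2.8 + 7.5 + 8.8 + 9.4 = 46.4.
Posterior ∝ λ^5e^(−5λ) · λ^6e^(−46.4λ) = λ^11e^(−51.4λ), i.e. Gamma(12, 51.4).
Mode = (a−1)/b = 11/51.4 ≈ 0.214.

λ̂_MAP = 0.214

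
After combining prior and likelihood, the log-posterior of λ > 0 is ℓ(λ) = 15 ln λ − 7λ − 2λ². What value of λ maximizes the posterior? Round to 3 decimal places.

λ̂_MAP = 1.250

ℓ'(λ) = 15/λ − 7 − 4λ. Setting this to zero and multiplying by λ: 4λ² + 7λ − 15 = 0.
λ = (−7 + √(7² + 4·4·15)) / (2·4) = (−7 + √289) / 8 = (−7 + 17)/8 = 5/4.
ℓ''(λ) = −15/λ² − 4 < 0, confirming a maximum.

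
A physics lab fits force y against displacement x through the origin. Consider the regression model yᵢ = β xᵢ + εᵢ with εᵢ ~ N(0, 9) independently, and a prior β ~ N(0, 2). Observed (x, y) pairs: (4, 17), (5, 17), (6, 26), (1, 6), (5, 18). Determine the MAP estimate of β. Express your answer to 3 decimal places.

log p(β | y) = −Σ(yᵢ − βxᵢ)²/(2·9) − β²/(2·2) + const.
Setting the derivative to zero: Σxᵢ(yᵢ − βxᵢ)/9 − β/2 = 0, so β = Σxᵢyᵢ / (Σxᵢ² + σ²/τ²).
Σxᵢyᵢ = 4·17 + 5·17 + 6·26 + 1·6 + 5·18 = 405; Σxᵢ² = 103; σ²/τ² = 4.5.
β̂_MAP = 405 / (103 + 4.5) = 405/107.5 ≈ 3.767.

β̂_MAP = 3.767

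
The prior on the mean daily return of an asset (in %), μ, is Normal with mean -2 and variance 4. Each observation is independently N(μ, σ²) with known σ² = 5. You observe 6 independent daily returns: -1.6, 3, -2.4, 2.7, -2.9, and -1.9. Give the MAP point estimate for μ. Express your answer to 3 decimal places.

n = 6; x̄ = ((-1.6) + 3 + (-2.4) + 2.7 + (-2.9) + (-1.9))/6 = -3.1/6 = -31/60 ≈ -0.5167.
For a Normal prior and Normal likelihood with known variance, the posterior is Normal; its mode equals its mean, the precision-weighted average.
Prior precision 1/σ₀² = 1/4 = 0.25; data precision n/σ² = 6/5 = 1.2.
μ̂ = (0.25·(-2) + 1.2·(-31/60)) / (0.25 + 1.2) = (-1.12)/1.45 = -112/145 ≈ -0.772.

μ̂_MAP = -0.772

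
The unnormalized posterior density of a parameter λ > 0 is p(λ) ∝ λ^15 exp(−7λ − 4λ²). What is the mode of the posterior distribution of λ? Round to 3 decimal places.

λ̂_MAP = 1.000

ℓ'(λ) = 15/λ − 7 − 8λ. Setting this to zero and multiplying by λ: 8λ² + 7λ − 15 = 0.
λ = (−7 + √(7² + 4·8·15)) / (2·8) = (−7 + √529) / 16 = (−7 + 23)/16 = 1.
ℓ''(λ) = −15/λ² − 8 < 0, confirming a maximum.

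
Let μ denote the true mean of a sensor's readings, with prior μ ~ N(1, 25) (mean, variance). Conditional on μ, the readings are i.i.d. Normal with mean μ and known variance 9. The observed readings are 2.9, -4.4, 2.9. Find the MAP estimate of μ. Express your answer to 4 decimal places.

μ̂_MAP = 0.5238

n = 3; x̄ = (2.9 + (-4.4) + 2.9)/3 = 1.4/3 = 7/15 ≈ 0.4667.
For a Normal prior and Normal likelihood with known variance, the posterior is Normal; its mode equals its mean, the precision-weighted average.
Prior precision 1/σ₀² = 1/25 = 0.04; data precision n/σ² = 3/9 = 1/3.
μ̂ = (0.04·1 + (1/3)·(7/15)) / (0.04 + 1/3) = (44/225)/(28/75) = 11/21 ≈ 0.5238.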